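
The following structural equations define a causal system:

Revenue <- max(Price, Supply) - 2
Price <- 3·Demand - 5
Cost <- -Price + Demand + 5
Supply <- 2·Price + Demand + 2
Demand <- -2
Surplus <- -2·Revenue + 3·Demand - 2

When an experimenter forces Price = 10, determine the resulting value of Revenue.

do(Price=10) replaces the equation Price <- 3·Demand - 5 with the constant Price = 10.
Supply = 2·Price + Demand + 2  [with Price=10, Demand=-2]  = 20
Revenue = max(Price, Supply) - 2  [with Price=10, Supply=20]  = 18

18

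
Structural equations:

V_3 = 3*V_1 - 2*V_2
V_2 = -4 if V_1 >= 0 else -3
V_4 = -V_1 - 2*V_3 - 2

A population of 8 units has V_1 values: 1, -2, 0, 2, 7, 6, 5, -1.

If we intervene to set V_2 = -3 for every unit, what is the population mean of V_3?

Every unit gets V_2=-3 under the intervention. V_3 values become 9, 0, 6, 12, 27, 24, 21, 3; E[V_3|do(V_2=-3)] = 12.75.

12.75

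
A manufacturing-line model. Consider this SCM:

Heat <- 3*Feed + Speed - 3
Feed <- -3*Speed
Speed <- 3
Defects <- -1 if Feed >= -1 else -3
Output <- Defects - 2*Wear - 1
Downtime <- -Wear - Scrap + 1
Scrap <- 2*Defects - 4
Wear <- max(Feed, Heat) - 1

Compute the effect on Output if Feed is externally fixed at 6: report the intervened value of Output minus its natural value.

-52

Under do(Feed=6), the mechanism Feed <- -3*Speed is discarded; Feed is fixed at 6.
Heat = 3*Feed + Speed - 3  [with Feed=6, Speed=3]  = 18
Wear = max(Feed, Heat) - 1  [with Feed=6, Heat=18]  = 17
Defects = -1 if Feed >= -1 else -3  [with Feed=6]  = -1
Output = Defects - 2*Wear - 1  [with Defects=-1, Wear=17]  = -36
Without intervention: Feed = -3*Speed  [with Speed=3]  = -9; Heat = 3*Feed + Speed - 3  [with Feed=-9, Speed=3]  = -27; Wear = max(Feed, Heat) - 1  [with Feed=-9, Heat=-27]  = -10; Defects = -1 if Feed >= -1 else -3  [with Feed=-9]  = -3; Output = Defects - 2*Wear - 1  [with Defects=-3, Wear=-10]  = 16.
Change = -36 − 16 = -52.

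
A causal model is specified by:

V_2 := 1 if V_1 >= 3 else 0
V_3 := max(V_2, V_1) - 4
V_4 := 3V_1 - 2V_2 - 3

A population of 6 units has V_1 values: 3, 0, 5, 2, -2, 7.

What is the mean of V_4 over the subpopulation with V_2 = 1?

10

Conditioning on V_2=1 selects the 3 unit(s) with V_1 ∈ {3, 5, 7}. Their V_4 values: 4, 10, 16. Mean = 10.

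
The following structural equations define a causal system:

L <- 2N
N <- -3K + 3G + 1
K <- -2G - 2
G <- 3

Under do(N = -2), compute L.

-4

The intervention breaks the incoming arrows to N: N <- -3K + 3G + 1 no longer applies, and N = -2.
L = 2N  [with N=-2]  = -4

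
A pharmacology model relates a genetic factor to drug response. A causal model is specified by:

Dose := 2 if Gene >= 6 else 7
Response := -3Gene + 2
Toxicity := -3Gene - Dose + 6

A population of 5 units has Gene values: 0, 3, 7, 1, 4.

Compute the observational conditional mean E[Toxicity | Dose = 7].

Observing Dose=7 restricts to units where Dose's equation naturally yields 7: Gene ∈ {0, 3, 1, 4}. In that subpopulation Toxicity = -1, -10, -4, -13, mean -7.

-7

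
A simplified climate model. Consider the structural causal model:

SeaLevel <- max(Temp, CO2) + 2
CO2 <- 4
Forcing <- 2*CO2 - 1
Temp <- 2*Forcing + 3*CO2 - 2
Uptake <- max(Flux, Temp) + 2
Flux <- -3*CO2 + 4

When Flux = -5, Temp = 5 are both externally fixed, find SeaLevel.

7

Under do(Flux = -5, Temp = 5), each intervened variable's structural equation is replaced by its fixed value.
SeaLevel = max(Temp, CO2) + 2  [with Temp=5, CO2=4]  = 7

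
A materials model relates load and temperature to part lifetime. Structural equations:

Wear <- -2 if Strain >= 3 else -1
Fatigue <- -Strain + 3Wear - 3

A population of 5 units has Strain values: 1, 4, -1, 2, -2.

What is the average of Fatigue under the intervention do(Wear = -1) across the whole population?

-6.8

The intervention sets Wear=-1 in all 5 units regardless of Strain. Recomputing Fatigue per unit gives -7, -10, -5, -8, -4; average -6.8.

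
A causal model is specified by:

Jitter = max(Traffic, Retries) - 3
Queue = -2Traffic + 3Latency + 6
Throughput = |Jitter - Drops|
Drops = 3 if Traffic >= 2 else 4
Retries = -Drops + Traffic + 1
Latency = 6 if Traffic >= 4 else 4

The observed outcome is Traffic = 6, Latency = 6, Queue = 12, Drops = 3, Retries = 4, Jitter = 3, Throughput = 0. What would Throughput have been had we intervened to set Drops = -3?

10

The intervention breaks the incoming arrows to Drops: Drops = 3 if Traffic >= 2 else 4 no longer applies, and Drops = -3.
Retries = -Drops + Traffic + 1  [with Drops=-3, Traffic=6]  = 10
Jitter = max(Traffic, Retries) - 3  [with Traffic=6, Retries=10]  = 7
Throughput = |Jitter - Drops|  [with Jitter=7, Drops=-3]  = 10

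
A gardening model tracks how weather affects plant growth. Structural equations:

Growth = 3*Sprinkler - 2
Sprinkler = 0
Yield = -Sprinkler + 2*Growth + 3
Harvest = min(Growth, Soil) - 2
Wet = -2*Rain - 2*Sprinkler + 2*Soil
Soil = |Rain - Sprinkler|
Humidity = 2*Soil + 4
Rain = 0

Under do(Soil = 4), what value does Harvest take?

-4

The intervention breaks the incoming arrows to Soil: Soil = |Rain - Sprinkler| no longer applies, and Soil = 4.
Growth = 3*Sprinkler - 2  [with Sprinkler=0]  = -2
Harvest = min(Growth, Soil) - 2  [with Growth=-2, Soil=4]  = -4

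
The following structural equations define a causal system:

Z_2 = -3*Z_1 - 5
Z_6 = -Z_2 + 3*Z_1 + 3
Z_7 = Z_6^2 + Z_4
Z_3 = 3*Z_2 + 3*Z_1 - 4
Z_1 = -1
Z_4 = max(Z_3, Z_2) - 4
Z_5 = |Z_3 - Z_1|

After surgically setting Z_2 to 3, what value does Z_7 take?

Under do(Z_2=3), the mechanism Z_2 = -3*Z_1 - 5 is discarded; Z_2 is fixed at 3.
Z_3 = 3*Z_2 + 3*Z_1 - 4  [with Z_2=3, Z_1=-1]  = 2
Z_4 = max(Z_3, Z_2) - 4  [with Z_3=2, Z_2=3]  = -1
Z_6 = -Z_2 + 3*Z_1 + 3  [with Z_2=3, Z_1=-1]  = -3
Z_7 = Z_6^2 + Z_4  [with Z_6=-3, Z_4=-1]  = 8

8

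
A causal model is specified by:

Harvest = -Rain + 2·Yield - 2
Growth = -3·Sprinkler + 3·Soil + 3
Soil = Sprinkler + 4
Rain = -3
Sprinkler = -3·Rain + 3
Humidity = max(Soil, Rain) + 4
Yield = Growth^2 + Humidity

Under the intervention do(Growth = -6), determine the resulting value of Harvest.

The intervention breaks the incoming arrows to Growth: Growth = -3·Sprinkler + 3·Soil + 3 no longer applies, and Growth = -6.
Sprinkler = -3·Rain + 3  [with Rain=-3]  = 12
Soil = Sprinkler + 4  [with Sprinkler=12]  = 16
Humidity = max(Soil, Rain) + 4  [with Soil=16, Rain=-3]  = 20
Yield = Growth^2 + Humidity  [with Growth=-6, Humidity=20]  = 56
Harvest = -Rain + 2·Yield - 2  [with Rain=-3, Yield=56]  = 113

113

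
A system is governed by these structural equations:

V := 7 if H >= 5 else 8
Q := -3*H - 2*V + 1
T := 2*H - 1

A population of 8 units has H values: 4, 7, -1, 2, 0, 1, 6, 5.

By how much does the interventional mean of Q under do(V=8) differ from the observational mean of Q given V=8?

Every unit gets V=8 under the intervention. Q values become -27, -36, -12, -21, -15, -18, -33, -30; E[Q|do(V=8)] = -24.
Observing V=8 restricts to units where V's equation naturally yields 8: H ∈ {4, -1, 2, 0, 1}. In that subpopulation Q = -27, -12, -21, -15, -18, mean -18.6.
Difference = -24 − (-18.6) = -5.4.

-5.4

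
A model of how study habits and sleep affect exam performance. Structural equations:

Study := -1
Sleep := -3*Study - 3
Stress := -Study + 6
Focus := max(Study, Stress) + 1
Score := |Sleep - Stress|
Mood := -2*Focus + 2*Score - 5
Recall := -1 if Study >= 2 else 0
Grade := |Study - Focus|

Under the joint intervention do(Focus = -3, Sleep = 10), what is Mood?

7

The joint intervention fixes Focus = -3, Sleep = 10, removing each variable's own equation.
Stress = -Study + 6  [with Study=-1]  = 7
Score = |Sleep - Stress|  [with Sleep=10, Stress=7]  = 3
Mood = -2*Focus + 2*Score - 5  [with Focus=-3, Score=3]  = 7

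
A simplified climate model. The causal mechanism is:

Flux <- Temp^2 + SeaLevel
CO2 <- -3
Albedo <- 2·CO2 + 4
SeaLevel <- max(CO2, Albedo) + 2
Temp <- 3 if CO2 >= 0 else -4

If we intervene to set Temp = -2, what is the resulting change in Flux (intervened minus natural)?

-12

do(Temp=-2) replaces the equation Temp <- 3 if CO2 >= 0 else -4 with the constant Temp = -2.
Albedo = 2·CO2 + 4  [with CO2=-3]  = -2
SeaLevel = max(CO2, Albedo) + 2  [with CO2=-3, Albedo=-2]  = 0
Flux = Temp^2 + SeaLevel  [with Temp=-2, SeaLevel=0]  = 4
Without intervention: Temp = 3 if CO2 >= 0 else -4  [with CO2=-3]  = -4; Albedo = 2·CO2 + 4  [with CO2=-3]  = -2; SeaLevel = max(CO2, Albedo) + 2  [with CO2=-3, Albedo=-2]  = 0; Flux = Temp^2 + SeaLevel  [with Temp=-4, SeaLevel=0]  = 16.
Change = 4 − 16 = -12.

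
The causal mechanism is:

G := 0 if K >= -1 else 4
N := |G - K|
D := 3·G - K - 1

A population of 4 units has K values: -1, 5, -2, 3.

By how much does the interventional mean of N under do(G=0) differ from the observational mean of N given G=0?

The intervention sets G=0 in all 4 units regardless of K. Recomputing N per unit gives 1, 5, 2, 3; average 2.75.
Conditioning on G=0 selects the 3 unit(s) with K ∈ {-1, 5, 3}. Their N values: 1, 5, 3. Mean = 3.
Difference = 2.75 − 3 = -0.25.

-0.25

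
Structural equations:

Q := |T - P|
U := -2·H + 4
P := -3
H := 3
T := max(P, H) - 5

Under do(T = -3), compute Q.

0

do(T=-3) replaces the equation T := max(P, H) - 5 with the constant T = -3.
Q = |T - P|  [with T=-3, P=-3]  = 0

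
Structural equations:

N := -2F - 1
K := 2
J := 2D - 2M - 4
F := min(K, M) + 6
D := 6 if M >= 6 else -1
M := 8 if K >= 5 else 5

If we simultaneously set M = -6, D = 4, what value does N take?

-1

The joint intervention fixes M = -6, D = 4, removing each variable's own equation.
F = min(K, M) + 6  [with K=2, M=-6]  = 0
N = -2F - 1  [with F=0]  = -1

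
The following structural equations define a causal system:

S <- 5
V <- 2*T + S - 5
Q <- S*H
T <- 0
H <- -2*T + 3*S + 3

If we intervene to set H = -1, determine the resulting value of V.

0

do(H=-1) replaces the equation H <- -2*T + 3*S + 3 with the constant H = -1.
V is not downstream of the intervention, so its value is determined by the original equations.
V = 2*T + S - 5  [with T=0, S=5]  = 0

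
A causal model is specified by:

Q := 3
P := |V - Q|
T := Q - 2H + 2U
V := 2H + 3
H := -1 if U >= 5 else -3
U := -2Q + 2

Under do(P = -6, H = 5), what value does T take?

-15

Under do(P = -6, H = 5), each intervened variable's structural equation is replaced by its fixed value.
U = -2Q + 2  [with Q=3]  = -4
T = Q - 2H + 2U  [with Q=3, H=5, U=-4]  = -15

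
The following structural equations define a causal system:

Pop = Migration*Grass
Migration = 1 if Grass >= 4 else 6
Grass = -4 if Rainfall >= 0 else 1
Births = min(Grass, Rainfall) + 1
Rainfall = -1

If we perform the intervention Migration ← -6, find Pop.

-6

Intervening sets Migration = -6 and removes its equation (Migration = 1 if Grass >= 4 else 6).
Grass = -4 if Rainfall >= 0 else 1  [with Rainfall=-1]  = 1
Pop = Migration*Grass  [with Migration=-6, Grass=1]  = -6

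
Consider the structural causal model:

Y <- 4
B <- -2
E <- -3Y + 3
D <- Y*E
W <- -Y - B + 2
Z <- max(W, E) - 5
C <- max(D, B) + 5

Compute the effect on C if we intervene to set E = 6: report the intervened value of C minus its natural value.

26

The intervention breaks the incoming arrows to E: E <- -3Y + 3 no longer applies, and E = 6.
D = Y*E  [with Y=4, E=6]  = 24
C = max(D, B) + 5  [with D=24, B=-2]  = 29
Without intervention: E = -3Y + 3  [with Y=4]  = -9; D = Y*E  [with Y=4, E=-9]  = -36; C = max(D, B) + 5  [with D=-36, B=-2]  = 3.
Change = 29 − 3 = 26.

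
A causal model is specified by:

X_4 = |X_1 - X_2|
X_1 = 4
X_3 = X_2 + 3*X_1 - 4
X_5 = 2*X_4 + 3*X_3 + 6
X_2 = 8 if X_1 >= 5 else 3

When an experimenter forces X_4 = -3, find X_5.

Intervening sets X_4 = -3 and removes its equation (X_4 = |X_1 - X_2|).
X_2 = 8 if X_1 >= 5 else 3  [with X_1=4]  = 3
X_3 = X_2 + 3*X_1 - 4  [with X_2=3, X_1=4]  = 11
X_5 = 2*X_4 + 3*X_3 + 6  [with X_4=-3, X_3=11]  = 33

33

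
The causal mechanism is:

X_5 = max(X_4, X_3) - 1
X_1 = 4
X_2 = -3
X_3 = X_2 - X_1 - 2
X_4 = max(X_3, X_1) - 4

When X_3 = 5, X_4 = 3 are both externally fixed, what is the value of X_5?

Setting X_3 = 5, X_4 = 3 by intervention discards those variables' equations.
X_5 = max(X_4, X_3) - 1  [with X_4=3, X_3=5]  = 4

4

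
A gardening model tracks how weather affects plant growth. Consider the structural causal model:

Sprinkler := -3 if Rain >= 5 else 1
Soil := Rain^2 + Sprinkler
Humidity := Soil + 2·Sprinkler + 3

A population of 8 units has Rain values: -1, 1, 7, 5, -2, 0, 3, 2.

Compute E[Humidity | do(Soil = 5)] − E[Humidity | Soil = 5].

The intervention sets Soil=5 in all 8 units regardless of Rain. Recomputing Humidity per unit gives 10, 10, 2, 2, 10, 10, 10, 10; average 8.
Conditioning on Soil=5 selects the 2 unit(s) with Rain ∈ {-2, 2}. Their Humidity values: 10, 10. Mean = 10.
Difference = 8 − 10 = -2.

-2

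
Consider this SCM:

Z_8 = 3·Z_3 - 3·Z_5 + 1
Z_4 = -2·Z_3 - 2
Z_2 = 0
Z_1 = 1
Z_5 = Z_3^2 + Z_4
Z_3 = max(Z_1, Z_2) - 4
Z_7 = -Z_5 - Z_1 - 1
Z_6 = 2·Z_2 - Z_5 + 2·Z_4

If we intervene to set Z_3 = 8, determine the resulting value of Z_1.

Under do(Z_3=8), the mechanism Z_3 = max(Z_1, Z_2) - 4 is discarded; Z_3 is fixed at 8.
Z_1 is not downstream of the intervention, so its value is determined by the original equations.

1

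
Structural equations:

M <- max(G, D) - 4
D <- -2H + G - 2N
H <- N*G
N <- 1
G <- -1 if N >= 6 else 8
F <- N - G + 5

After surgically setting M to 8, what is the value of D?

The intervention breaks the incoming arrows to M: M <- max(G, D) - 4 no longer applies, and M = 8.
Since D is not a descendant of the intervened variable, it is unaffected.
G = -1 if N >= 6 else 8  [with N=1]  = 8
H = N*G  [with N=1, G=8]  = 8
D = -2H + G - 2N  [with H=8, G=8, N=1]  = -10

-10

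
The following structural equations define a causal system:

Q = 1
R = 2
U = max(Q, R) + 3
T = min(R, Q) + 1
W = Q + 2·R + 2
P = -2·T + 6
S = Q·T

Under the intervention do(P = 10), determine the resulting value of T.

2

do(P=10) replaces the equation P = -2·T + 6 with the constant P = 10.
No directed path runs from P to T, so T keeps its natural value.
T = min(R, Q) + 1  [with R=2, Q=1]  = 2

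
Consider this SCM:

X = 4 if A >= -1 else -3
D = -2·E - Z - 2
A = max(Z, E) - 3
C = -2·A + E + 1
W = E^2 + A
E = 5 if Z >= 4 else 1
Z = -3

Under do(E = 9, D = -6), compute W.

87

The joint intervention fixes E = 9, D = -6, removing each variable's own equation.
A = max(Z, E) - 3  [with Z=-3, E=9]  = 6
W = E^2 + A  [with E=9, A=6]  = 87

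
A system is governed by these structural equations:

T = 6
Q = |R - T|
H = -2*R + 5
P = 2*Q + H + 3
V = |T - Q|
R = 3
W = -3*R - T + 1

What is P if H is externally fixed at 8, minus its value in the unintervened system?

9

The intervention breaks the incoming arrows to H: H = -2*R + 5 no longer applies, and H = 8.
Q = |R - T|  [with R=3, T=6]  = 3
P = 2*Q + H + 3  [with Q=3, H=8]  = 17
Without intervention: Q = |R - T|  [with R=3, T=6]  = 3; H = -2*R + 5  [with R=3]  = -1; P = 2*Q + H + 3  [with Q=3, H=-1]  = 8.
Change = 17 − 8 = 9.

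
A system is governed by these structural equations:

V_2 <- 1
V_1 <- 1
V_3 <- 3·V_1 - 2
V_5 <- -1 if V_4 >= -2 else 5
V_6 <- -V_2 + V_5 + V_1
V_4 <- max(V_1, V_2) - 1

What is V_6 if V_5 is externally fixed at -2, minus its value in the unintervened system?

The intervention breaks the incoming arrows to V_5: V_5 <- -1 if V_4 >= -2 else 5 no longer applies, and V_5 = -2.
V_6 = -V_2 + V_5 + V_1  [with V_2=1, V_5=-2, V_1=1]  = -2
Without intervention: V_4 = max(V_1, V_2) - 1  [with V_1=1, V_2=1]  = 0; V_5 = -1 if V_4 >= -2 else 5  [with V_4=0]  = -1; V_6 = -V_2 + V_5 + V_1  [with V_2=1, V_5=-1, V_1=1]  = -1.
Change = -2 − (-1) = -1.

-1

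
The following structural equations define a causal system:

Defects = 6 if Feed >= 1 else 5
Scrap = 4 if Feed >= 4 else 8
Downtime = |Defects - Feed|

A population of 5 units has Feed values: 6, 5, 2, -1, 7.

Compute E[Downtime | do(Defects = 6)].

2.6

Under do(Defects=6), Defects's equation is replaced by Defects=6 for every unit. Per-unit Downtime: 0, 1, 4, 7, 1. Mean = 2.6.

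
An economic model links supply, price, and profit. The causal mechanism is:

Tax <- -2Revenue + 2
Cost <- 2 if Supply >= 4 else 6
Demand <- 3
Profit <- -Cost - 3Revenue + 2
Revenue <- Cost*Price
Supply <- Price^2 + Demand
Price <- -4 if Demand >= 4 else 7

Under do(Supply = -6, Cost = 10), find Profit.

Under do(Supply = -6, Cost = 10), each intervened variable's structural equation is replaced by its fixed value.
Price = -4 if Demand >= 4 else 7  [with Demand=3]  = 7
Revenue = Cost*Price  [with Cost=10, Price=7]  = 70
Profit = -Cost - 3Revenue + 2  [with Cost=10, Revenue=70]  = -218

-218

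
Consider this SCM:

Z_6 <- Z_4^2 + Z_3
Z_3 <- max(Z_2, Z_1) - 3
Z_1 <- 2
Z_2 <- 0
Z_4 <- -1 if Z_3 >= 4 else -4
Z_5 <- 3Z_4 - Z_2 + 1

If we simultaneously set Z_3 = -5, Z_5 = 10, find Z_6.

11

Setting Z_3 = -5, Z_5 = 10 by intervention discards those variables' equations.
Z_4 = -1 if Z_3 >= 4 else -4  [with Z_3=-5]  = -4
Z_6 = Z_4^2 + Z_3  [with Z_4=-4, Z_3=-5]  = 11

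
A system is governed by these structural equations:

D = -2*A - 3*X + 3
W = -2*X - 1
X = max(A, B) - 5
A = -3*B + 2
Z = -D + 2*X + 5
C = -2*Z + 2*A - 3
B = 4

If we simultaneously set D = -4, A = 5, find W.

-1

The joint intervention fixes D = -4, A = 5, removing each variable's own equation.
X = max(A, B) - 5  [with A=5, B=4]  = 0
W = -2*X - 1  [with X=0]  = -1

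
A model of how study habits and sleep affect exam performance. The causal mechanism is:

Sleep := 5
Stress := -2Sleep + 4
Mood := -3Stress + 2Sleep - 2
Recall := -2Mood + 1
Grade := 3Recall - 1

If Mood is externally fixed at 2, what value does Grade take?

-10

do(Mood=2) replaces the equation Mood := -3Stress + 2Sleep - 2 with the constant Mood = 2.
Recall = -2Mood + 1  [with Mood=2]  = -3
Grade = 3Recall - 1  [with Recall=-3]  = -10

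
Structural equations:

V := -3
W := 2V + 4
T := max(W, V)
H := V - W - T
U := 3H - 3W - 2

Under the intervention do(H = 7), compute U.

Intervening sets H = 7 and removes its equation (H := V - W - T).
W = 2V + 4  [with V=-3]  = -2
U = 3H - 3W - 2  [with H=7, W=-2]  = 25

25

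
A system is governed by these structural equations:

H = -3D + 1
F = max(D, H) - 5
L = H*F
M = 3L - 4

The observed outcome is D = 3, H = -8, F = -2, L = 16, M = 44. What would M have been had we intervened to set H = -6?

do(H=-6) replaces the equation H = -3D + 1 with the constant H = -6.
F = max(D, H) - 5  [with D=3, H=-6]  = -2
L = H*F  [with H=-6, F=-2]  = 12
M = 3L - 4  [with L=12]  = 32

32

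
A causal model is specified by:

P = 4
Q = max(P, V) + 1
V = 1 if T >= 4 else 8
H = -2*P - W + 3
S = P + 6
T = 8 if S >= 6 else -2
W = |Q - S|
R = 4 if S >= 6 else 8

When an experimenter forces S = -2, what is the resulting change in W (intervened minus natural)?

6

Under do(S=-2), the mechanism S = P + 6 is discarded; S is fixed at -2.
T = 8 if S >= 6 else -2  [with S=-2]  = -2
V = 1 if T >= 4 else 8  [with T=-2]  = 8
Q = max(P, V) + 1  [with P=4, V=8]  = 9
W = |Q - S|  [with Q=9, S=-2]  = 11
Without intervention: S = P + 6  [with P=4]  = 10; T = 8 if S >= 6 else -2  [with S=10]  = 8; V = 1 if T >= 4 else 8  [with T=8]  = 1; Q = max(P, V) + 1  [with P=4, V=1]  = 5; W = |Q - S|  [with Q=5, S=10]  = 5.
Change = 11 − 5 = 6.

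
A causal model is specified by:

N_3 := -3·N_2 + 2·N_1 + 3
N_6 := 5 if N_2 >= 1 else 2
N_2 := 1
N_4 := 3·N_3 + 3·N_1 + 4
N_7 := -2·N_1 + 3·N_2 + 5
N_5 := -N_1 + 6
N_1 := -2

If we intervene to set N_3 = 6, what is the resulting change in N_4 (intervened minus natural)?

The intervention breaks the incoming arrows to N_3: N_3 := -3·N_2 + 2·N_1 + 3 no longer applies, and N_3 = 6.
N_4 = 3·N_3 + 3·N_1 + 4  [with N_3=6, N_1=-2]  = 16
Without intervention: N_3 = -3·N_2 + 2·N_1 + 3  [with N_2=1, N_1=-2]  = -4; N_4 = 3·N_3 + 3·N_1 + 4  [with N_3=-4, N_1=-2]  = -14.
Change = 16 − (-14) = 30.

30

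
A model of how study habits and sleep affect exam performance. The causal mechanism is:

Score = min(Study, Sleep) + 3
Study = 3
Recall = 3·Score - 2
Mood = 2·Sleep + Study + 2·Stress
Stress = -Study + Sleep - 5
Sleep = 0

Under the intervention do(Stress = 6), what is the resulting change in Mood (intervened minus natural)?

28

do(Stress=6) replaces the equation Stress = -Study + Sleep - 5 with the constant Stress = 6.
Mood = 2·Sleep + Study + 2·Stress  [with Sleep=0, Study=3, Stress=6]  = 15
Without intervention: Stress = -Study + Sleep - 5  [with Study=3, Sleep=0]  = -8; Mood = 2·Sleep + Study + 2·Stress  [with Sleep=0, Study=3, Stress=-8]  = -13.
Change = 15 − (-13) = 28.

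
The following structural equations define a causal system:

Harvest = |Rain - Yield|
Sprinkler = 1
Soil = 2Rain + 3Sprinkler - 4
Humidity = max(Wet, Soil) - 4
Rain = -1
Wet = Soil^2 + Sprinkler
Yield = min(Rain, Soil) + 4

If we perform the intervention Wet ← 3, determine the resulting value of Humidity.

Intervening sets Wet = 3 and removes its equation (Wet = Soil^2 + Sprinkler).
Soil = 2Rain + 3Sprinkler - 4  [with Rain=-1, Sprinkler=1]  = -3
Humidity = max(Wet, Soil) - 4  [with Wet=3, Soil=-3]  = -1

-1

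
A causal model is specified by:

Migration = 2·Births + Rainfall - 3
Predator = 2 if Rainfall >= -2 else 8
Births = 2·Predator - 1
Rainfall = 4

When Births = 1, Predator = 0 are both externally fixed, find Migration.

The joint intervention fixes Births = 1, Predator = 0, removing each variable's own equation.
Migration = 2·Births + Rainfall - 3  [with Births=1, Rainfall=4]  = 3

3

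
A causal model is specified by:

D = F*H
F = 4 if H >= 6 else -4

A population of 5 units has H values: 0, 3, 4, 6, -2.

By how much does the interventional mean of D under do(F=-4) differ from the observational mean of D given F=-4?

-3.8

The intervention sets F=-4 in all 5 units regardless of H. Recomputing D per unit gives 0, -12, -16, -24, 8; average -8.8.
Observing F=-4 restricts to units where F's equation naturally yields -4: H ∈ {0, 3, 4, -2}. In that subpopulation D = 0, -12, -16, 8, mean -5.
Difference = -8.8 − (-5) = -3.8.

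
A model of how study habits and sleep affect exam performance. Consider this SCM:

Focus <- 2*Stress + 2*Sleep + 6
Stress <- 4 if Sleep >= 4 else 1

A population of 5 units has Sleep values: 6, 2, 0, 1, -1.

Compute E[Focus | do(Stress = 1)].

The intervention sets Stress=1 in all 5 units regardless of Sleep. Recomputing Focus per unit gives 20, 12, 8, 10, 6; average 11.2.

11.2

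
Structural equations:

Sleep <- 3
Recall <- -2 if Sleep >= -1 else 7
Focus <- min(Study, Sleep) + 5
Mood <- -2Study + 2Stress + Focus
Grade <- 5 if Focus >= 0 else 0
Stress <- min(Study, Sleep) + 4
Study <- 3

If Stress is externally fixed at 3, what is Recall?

The intervention breaks the incoming arrows to Stress: Stress <- min(Study, Sleep) + 4 no longer applies, and Stress = 3.
No directed path runs from Stress to Recall, so Recall keeps its natural value.
Recall = -2 if Sleep >= -1 else 7  [with Sleep=3]  = -2

-2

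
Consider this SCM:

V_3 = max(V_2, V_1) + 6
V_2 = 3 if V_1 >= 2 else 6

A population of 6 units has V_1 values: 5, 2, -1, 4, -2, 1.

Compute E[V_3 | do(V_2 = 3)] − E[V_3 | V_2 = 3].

Every unit gets V_2=3 under the intervention. V_3 values become 11, 9, 9, 10, 9, 9; E[V_3|do(V_2=3)] = 9.5.
E[V_3|V_2=3] averages over only the 3 units with V_2=3 (V_1 = 5, 2, 4): V_3 = 11, 9, 10, mean 10.
Difference = 9.5 − 10 = -0.5.

-0.5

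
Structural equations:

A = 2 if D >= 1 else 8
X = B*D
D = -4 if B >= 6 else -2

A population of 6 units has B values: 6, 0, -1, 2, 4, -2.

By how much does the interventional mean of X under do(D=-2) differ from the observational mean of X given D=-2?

do(D=-2) breaks D's dependence on B. With D=-2 fixed, X across the units is -12, 0, 2, -4, -8, 4, mean -3.
Observing D=-2 restricts to units where D's equation naturally yields -2: B ∈ {0, -1, 2, 4, -2}. In that subpopulation X = 0, 2, -4, -8, 4, mean -1.2.
Difference = -3 − (-1.2) = -1.8.

-1.8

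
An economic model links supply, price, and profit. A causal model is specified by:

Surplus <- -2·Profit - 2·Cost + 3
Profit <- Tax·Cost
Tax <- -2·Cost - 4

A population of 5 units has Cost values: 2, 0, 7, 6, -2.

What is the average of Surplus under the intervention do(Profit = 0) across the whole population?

-2.2

Under do(Profit=0), Profit's equation is replaced by Profit=0 for every unit. Per-unit Surplus: -1, 3, -11, -9, 7. Mean = -2.2.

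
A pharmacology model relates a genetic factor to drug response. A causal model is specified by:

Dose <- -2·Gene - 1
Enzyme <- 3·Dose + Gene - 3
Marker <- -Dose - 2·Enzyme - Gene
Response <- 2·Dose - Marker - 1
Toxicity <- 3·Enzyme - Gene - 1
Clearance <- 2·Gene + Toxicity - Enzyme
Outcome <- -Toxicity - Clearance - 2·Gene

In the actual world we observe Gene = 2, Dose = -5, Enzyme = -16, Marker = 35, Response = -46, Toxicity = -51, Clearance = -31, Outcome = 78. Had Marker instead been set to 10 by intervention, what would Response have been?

Intervening sets Marker = 10 and removes its equation (Marker <- -Dose - 2·Enzyme - Gene).
Dose = -2·Gene - 1  [with Gene=2]  = -5
Response = 2·Dose - Marker - 1  [with Dose=-5, Marker=10]  = -21

-21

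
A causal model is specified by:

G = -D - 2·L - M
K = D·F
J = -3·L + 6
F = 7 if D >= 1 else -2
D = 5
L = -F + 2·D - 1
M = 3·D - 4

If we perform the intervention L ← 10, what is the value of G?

-36

The intervention breaks the incoming arrows to L: L = -F + 2·D - 1 no longer applies, and L = 10.
M = 3·D - 4  [with D=5]  = 11
G = -D - 2·L - M  [with D=5, L=10, M=11]  = -36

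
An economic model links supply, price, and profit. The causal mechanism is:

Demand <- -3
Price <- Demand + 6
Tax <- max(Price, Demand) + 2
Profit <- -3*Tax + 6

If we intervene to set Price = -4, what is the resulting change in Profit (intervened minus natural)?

Under do(Price=-4), the mechanism Price <- Demand + 6 is discarded; Price is fixed at -4.
Tax = max(Price, Demand) + 2  [with Price=-4, Demand=-3]  = -1
Profit = -3*Tax + 6  [with Tax=-1]  = 9
Without intervention: Price = Demand + 6  [with Demand=-3]  = 3; Tax = max(Price, Demand) + 2  [with Price=3, Demand=-3]  = 5; Profit = -3*Tax + 6  [with Tax=5]  = -9.
Change = 9 − (-9) = 18.

18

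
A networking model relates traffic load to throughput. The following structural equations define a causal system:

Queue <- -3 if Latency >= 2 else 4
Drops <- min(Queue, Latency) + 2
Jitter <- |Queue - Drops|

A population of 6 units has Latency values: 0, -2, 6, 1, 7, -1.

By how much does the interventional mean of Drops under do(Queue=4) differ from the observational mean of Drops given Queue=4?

Every unit gets Queue=4 under the intervention. Drops values become 2, 0, 6, 3, 6, 1; E[Drops|do(Queue=4)] = 3.
E[Drops|Queue=4] averages over only the 4 units with Queue=4 (Latency = 0, -2, 1, -1): Drops = 2, 0, 3, 1, mean 1.5.
Difference = 3 − 1.5 = 1.5.

1.5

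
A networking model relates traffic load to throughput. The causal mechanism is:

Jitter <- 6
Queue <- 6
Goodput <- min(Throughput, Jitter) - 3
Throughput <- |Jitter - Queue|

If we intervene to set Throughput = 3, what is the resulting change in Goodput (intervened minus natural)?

The intervention breaks the incoming arrows to Throughput: Throughput <- |Jitter - Queue| no longer applies, and Throughput = 3.
Goodput = min(Throughput, Jitter) - 3  [with Throughput=3, Jitter=6]  = 0
Without intervention: Throughput = |Jitter - Queue|  [with Jitter=6, Queue=6]  = 0; Goodput = min(Throughput, Jitter) - 3  [with Throughput=0, Jitter=6]  = -3.
Change = 0 − (-3) = 3.

3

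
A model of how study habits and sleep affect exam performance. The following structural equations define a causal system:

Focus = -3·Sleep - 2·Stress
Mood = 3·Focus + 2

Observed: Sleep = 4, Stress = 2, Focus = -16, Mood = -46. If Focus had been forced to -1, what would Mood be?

The intervention breaks the incoming arrows to Focus: Focus = -3·Sleep - 2·Stress no longer applies, and Focus = -1.
Mood = 3·Focus + 2  [with Focus=-1]  = -1

-1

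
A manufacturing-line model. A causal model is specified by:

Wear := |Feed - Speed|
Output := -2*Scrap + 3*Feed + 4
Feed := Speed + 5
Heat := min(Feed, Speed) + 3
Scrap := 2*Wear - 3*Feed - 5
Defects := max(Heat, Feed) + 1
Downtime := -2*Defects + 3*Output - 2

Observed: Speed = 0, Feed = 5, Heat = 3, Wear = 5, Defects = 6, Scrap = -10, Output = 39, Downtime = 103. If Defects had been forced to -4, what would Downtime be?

do(Defects=-4) replaces the equation Defects := max(Heat, Feed) + 1 with the constant Defects = -4.
Feed = Speed + 5  [with Speed=0]  = 5
Wear = |Feed - Speed|  [with Feed=5, Speed=0]  = 5
Scrap = 2*Wear - 3*Feed - 5  [with Wear=5, Feed=5]  = -10
Output = -2*Scrap + 3*Feed + 4  [with Scrap=-10, Feed=5]  = 39
Downtime = -2*Defects + 3*Output - 2  [with Defects=-4, Output=39]  = 123

123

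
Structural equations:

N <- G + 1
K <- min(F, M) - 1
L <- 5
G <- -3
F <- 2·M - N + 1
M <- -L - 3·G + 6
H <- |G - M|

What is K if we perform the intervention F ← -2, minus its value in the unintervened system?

Intervening sets F = -2 and removes its equation (F <- 2·M - N + 1).
M = -L - 3·G + 6  [with L=5, G=-3]  = 10
K = min(F, M) - 1  [with F=-2, M=10]  = -3
Without intervention: M = -L - 3·G + 6  [with L=5, G=-3]  = 10; N = G + 1  [with G=-3]  = -2; F = 2·M - N + 1  [with M=10, N=-2]  = 23; K = min(F, M) - 1  [with F=23, M=10]  = 9.
Change = -3 − 9 = -12.

-12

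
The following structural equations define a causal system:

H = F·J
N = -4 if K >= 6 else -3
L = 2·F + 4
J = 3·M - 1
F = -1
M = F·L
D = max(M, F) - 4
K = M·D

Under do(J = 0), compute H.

0

Under do(J=0), the mechanism J = 3·M - 1 is discarded; J is fixed at 0.
H = F·J  [with F=-1, J=0]  = 0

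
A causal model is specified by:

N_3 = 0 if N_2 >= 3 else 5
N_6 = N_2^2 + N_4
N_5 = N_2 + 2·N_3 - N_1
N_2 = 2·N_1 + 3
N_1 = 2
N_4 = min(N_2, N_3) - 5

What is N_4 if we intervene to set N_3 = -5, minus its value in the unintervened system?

-5

The intervention breaks the incoming arrows to N_3: N_3 = 0 if N_2 >= 3 else 5 no longer applies, and N_3 = -5.
N_2 = 2·N_1 + 3  [with N_1=2]  = 7
N_4 = min(N_2, N_3) - 5  [with N_2=7, N_3=-5]  = -10
Without intervention: N_2 = 2·N_1 + 3  [with N_1=2]  = 7; N_3 = 0 if N_2 >= 3 else 5  [with N_2=7]  = 0; N_4 = min(N_2, N_3) - 5  [with N_2=7, N_3=0]  = -5.
Change = -10 − (-5) = -5.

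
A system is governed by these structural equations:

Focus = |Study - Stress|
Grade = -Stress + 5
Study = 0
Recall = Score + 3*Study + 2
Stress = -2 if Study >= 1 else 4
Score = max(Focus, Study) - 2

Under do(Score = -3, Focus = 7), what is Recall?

-1

The joint intervention fixes Score = -3, Focus = 7, removing each variable's own equation.
Recall = Score + 3*Study + 2  [with Score=-3, Study=0]  = -1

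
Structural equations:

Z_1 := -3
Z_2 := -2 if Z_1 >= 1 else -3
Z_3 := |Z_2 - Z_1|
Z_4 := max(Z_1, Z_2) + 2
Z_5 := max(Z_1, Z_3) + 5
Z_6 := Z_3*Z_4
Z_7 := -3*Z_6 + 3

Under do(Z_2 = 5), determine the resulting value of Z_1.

Under do(Z_2=5), the mechanism Z_2 := -2 if Z_1 >= 1 else -3 is discarded; Z_2 is fixed at 5.
Z_1 is not downstream of the intervention, so its value is determined by the original equations.

-3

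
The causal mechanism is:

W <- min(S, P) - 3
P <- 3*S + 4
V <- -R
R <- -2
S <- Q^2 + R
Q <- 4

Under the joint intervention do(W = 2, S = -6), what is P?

Under do(W = 2, S = -6), each intervened variable's structural equation is replaced by its fixed value.
P = 3*S + 4  [with S=-6]  = -14

-14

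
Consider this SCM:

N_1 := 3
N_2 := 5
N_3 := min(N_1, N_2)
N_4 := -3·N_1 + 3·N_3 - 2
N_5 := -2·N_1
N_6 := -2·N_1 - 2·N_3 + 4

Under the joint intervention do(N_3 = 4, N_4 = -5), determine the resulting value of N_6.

-10

Setting N_3 = 4, N_4 = -5 by intervention discards those variables' equations.
N_6 = -2·N_1 - 2·N_3 + 4  [with N_1=3, N_3=4]  = -10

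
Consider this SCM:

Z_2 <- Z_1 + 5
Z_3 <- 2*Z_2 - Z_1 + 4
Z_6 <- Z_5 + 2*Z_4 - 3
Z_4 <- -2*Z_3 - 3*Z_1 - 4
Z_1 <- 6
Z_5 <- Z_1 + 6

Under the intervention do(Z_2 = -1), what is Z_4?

-14

Under do(Z_2=-1), the mechanism Z_2 <- Z_1 + 5 is discarded; Z_2 is fixed at -1.
Z_3 = 2*Z_2 - Z_1 + 4  [with Z_2=-1, Z_1=6]  = -4
Z_4 = -2*Z_3 - 3*Z_1 - 4  [with Z_3=-4, Z_1=6]  = -14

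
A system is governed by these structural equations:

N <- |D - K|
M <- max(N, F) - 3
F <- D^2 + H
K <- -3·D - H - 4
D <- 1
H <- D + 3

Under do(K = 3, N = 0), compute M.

2

Setting K = 3, N = 0 by intervention discards those variables' equations.
H = D + 3  [with D=1]  = 4
F = D^2 + H  [with D=1, H=4]  = 5
M = max(N, F) - 3  [with N=0, F=5]  = 2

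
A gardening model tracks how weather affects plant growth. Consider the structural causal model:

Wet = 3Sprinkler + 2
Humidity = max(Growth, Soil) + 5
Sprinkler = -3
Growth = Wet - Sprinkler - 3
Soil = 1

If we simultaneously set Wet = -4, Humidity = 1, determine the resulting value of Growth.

The joint intervention fixes Wet = -4, Humidity = 1, removing each variable's own equation.
Growth = Wet - Sprinkler - 3  [with Wet=-4, Sprinkler=-3]  = -4

-4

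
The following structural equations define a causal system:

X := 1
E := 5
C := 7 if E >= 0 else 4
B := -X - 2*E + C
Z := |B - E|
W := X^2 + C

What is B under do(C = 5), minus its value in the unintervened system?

The intervention breaks the incoming arrows to C: C := 7 if E >= 0 else 4 no longer applies, and C = 5.
B = -X - 2*E + C  [with X=1, E=5, C=5]  = -6
Without intervention: C = 7 if E >= 0 else 4  [with E=5]  = 7; B = -X - 2*E + C  [with X=1, E=5, C=7]  = -4.
Change = -6 − (-4) = -2.

-2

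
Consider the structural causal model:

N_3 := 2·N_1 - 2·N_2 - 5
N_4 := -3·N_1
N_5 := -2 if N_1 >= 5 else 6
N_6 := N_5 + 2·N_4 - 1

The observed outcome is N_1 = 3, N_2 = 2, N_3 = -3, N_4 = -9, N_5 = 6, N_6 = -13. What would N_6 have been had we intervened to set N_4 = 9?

23

Under do(N_4=9), the mechanism N_4 := -3·N_1 is discarded; N_4 is fixed at 9.
N_5 = -2 if N_1 >= 5 else 6  [with N_1=3]  = 6
N_6 = N_5 + 2·N_4 - 1  [with N_5=6, N_4=9]  = 23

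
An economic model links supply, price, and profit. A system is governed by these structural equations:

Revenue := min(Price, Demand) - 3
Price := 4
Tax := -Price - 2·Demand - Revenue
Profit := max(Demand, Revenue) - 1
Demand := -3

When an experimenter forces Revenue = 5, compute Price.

4

Under do(Revenue=5), the mechanism Revenue := min(Price, Demand) - 3 is discarded; Revenue is fixed at 5.
Since Price is not a descendant of the intervened variable, it is unaffected.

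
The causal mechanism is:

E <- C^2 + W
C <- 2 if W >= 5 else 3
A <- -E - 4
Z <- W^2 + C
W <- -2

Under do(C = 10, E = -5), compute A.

1

Under do(C = 10, E = -5), each intervened variable's structural equation is replaced by its fixed value.
A = -E - 4  [with E=-5]  = 1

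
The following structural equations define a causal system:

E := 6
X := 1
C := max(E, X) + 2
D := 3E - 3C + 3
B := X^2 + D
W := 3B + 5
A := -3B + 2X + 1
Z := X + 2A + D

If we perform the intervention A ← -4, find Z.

do(A=-4) replaces the equation A := -3B + 2X + 1 with the constant A = -4.
C = max(E, X) + 2  [with E=6, X=1]  = 8
D = 3E - 3C + 3  [with E=6, C=8]  = -3
Z = X + 2A + D  [with X=1, A=-4, D=-3]  = -10

-10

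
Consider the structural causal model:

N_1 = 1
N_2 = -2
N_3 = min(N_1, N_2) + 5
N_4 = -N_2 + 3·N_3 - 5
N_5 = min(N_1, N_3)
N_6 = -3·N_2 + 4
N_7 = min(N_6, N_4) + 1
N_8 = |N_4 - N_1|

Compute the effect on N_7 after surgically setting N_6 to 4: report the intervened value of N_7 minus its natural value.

-2

Intervening sets N_6 = 4 and removes its equation (N_6 = -3·N_2 + 4).
N_3 = min(N_1, N_2) + 5  [with N_1=1, N_2=-2]  = 3
N_4 = -N_2 + 3·N_3 - 5  [with N_2=-2, N_3=3]  = 6
N_7 = min(N_6, N_4) + 1  [with N_6=4, N_4=6]  = 5
Without intervention: N_3 = min(N_1, N_2) + 5  [with N_1=1, N_2=-2]  = 3; N_4 = -N_2 + 3·N_3 - 5  [with N_2=-2, N_3=3]  = 6; N_6 = -3·N_2 + 4  [with N_2=-2]  = 10; N_7 = min(N_6, N_4) + 1  [with N_6=10, N_4=6]  = 7.
Change = 5 − 7 = -2.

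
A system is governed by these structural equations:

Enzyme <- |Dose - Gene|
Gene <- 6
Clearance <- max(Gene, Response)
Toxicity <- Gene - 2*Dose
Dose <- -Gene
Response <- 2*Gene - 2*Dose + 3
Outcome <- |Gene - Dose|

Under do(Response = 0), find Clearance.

6

Under do(Response=0), the mechanism Response <- 2*Gene - 2*Dose + 3 is discarded; Response is fixed at 0.
Clearance = max(Gene, Response)  [with Gene=6, Response=0]  = 6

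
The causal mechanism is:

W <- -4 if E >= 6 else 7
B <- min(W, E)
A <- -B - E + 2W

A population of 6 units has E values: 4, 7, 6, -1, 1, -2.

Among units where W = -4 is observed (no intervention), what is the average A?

Observing W=-4 restricts to units where W's equation naturally yields -4: E ∈ {7, 6}. In that subpopulation A = -11, -10, mean -10.5.

-10.5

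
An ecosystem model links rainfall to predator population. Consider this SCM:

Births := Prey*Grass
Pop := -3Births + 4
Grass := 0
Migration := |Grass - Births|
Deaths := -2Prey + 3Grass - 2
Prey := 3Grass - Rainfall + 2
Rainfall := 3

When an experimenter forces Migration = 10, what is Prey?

-1

do(Migration=10) replaces the equation Migration := |Grass - Births| with the constant Migration = 10.
Prey is not downstream of the intervention, so its value is determined by the original equations.
Prey = 3Grass - Rainfall + 2  [with Grass=0, Rainfall=3]  = -1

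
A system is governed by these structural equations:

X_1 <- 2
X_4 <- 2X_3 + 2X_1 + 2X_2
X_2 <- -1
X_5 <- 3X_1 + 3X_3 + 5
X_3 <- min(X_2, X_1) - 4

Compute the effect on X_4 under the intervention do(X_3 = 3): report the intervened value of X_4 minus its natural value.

16

The intervention breaks the incoming arrows to X_3: X_3 <- min(X_2, X_1) - 4 no longer applies, and X_3 = 3.
X_4 = 2X_3 + 2X_1 + 2X_2  [with X_3=3, X_1=2, X_2=-1]  = 8
Without intervention: X_3 = min(X_2, X_1) - 4  [with X_2=-1, X_1=2]  = -5; X_4 = 2X_3 + 2X_1 + 2X_2  [with X_3=-5, X_1=2, X_2=-1]  = -8.
Change = 8 − (-8) = 16.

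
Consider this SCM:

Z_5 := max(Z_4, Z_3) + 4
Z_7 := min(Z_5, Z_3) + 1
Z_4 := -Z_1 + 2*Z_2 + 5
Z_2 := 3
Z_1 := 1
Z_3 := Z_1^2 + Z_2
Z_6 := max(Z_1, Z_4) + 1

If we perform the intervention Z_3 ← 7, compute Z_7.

The intervention breaks the incoming arrows to Z_3: Z_3 := Z_1^2 + Z_2 no longer applies, and Z_3 = 7.
Z_4 = -Z_1 + 2*Z_2 + 5  [with Z_1=1, Z_2=3]  = 10
Z_5 = max(Z_4, Z_3) + 4  [with Z_4=10, Z_3=7]  = 14
Z_7 = min(Z_5, Z_3) + 1  [with Z_5=14, Z_3=7]  = 8

8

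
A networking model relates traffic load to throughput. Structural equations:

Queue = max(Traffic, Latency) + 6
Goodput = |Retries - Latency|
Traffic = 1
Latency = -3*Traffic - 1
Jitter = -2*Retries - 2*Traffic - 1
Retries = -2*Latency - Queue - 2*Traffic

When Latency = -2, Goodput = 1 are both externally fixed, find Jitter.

Setting Latency = -2, Goodput = 1 by intervention discards those variables' equations.
Queue = max(Traffic, Latency) + 6  [with Traffic=1, Latency=-2]  = 7
Retries = -2*Latency - Queue - 2*Traffic  [with Latency=-2, Queue=7, Traffic=1]  = -5
Jitter = -2*Retries - 2*Traffic - 1  [with Retries=-5, Traffic=1]  = 7

7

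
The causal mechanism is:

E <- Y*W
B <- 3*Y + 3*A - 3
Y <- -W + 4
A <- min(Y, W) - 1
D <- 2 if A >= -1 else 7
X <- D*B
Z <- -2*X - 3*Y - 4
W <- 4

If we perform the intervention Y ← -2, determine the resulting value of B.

Under do(Y=-2), the mechanism Y <- -W + 4 is discarded; Y is fixed at -2.
A = min(Y, W) - 1  [with Y=-2, W=4]  = -3
B = 3*Y + 3*A - 3  [with Y=-2, A=-3]  = -18

-18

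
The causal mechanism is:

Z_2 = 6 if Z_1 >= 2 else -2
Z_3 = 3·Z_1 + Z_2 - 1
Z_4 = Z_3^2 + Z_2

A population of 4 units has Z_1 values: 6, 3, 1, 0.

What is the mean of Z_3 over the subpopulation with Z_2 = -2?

Conditioning on Z_2=-2 selects the 2 unit(s) with Z_1 ∈ {1, 0}. Their Z_3 values: 0, -3. Mean = -1.5.

-1.5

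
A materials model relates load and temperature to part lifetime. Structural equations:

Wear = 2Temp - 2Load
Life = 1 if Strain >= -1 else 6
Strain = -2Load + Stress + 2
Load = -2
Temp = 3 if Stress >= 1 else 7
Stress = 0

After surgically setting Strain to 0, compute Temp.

The intervention breaks the incoming arrows to Strain: Strain = -2Load + Stress + 2 no longer applies, and Strain = 0.
Temp is not downstream of the intervention, so its value is determined by the original equations.
Temp = 3 if Stress >= 1 else 7  [with Stress=0]  = 7

7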